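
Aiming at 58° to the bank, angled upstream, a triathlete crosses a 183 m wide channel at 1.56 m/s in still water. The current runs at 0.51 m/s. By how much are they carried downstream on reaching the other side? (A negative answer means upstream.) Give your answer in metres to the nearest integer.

Perpendicular speed = 1.323 m/s; crossing time = 183 / 1.323 = 138.327 s.
Net downstream speed = -0.317 m/s.
Drift = -0.317 × 138.327 = -43.804 m (upstream).

-44 m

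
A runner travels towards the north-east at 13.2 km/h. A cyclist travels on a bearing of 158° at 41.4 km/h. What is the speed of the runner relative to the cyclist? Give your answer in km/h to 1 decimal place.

Taking east as x and north as y: runner velocity = (9.334, 9.334) km/h; cyclist velocity = (15.509, -38.385) km/h.
Velocity of runner relative to cyclist = (9.334, 9.334) − (15.509, -38.385) = (-6.175, 47.719) km/h.
Magnitude = |(-6.175, 47.719)| = 48.117 km/h.

48.1 km/h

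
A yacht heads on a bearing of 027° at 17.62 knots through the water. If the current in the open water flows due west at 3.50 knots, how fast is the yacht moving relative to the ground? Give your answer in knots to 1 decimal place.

Taking east as x and north as y: velocity relative to the water = (7.999, 15.700) knots; the water relative to ground = (-3.500, 0.000) knots.
Velocity relative to ground = (7.999, 15.700) + (-3.500, 0.000) = (4.499, 15.700) knots.
Speed = |(4.499, 15.700)| = 16.332 knots.

16.3 knots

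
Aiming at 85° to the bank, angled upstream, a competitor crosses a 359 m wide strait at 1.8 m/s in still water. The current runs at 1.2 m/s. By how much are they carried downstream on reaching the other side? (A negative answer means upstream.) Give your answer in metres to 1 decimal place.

Perpendicular speed = 1.793 m/s; crossing time = 359 / 1.793 = 200.206 s.
Net downstream speed = 1.043 m/s.
Drift = 1.043 × 200.206 = 208.839 m (downstream).

208.8 m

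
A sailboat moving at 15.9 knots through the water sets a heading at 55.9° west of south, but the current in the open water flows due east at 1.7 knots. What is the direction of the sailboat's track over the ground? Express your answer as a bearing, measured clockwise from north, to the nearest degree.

Taking east as x and north as y: velocity relative to the water = (-13.166, -8.914) knots; the water relative to ground = (1.700, 0.000) knots.
Velocity relative to ground = (-13.166, -8.914) + (1.700, 0.000) = (-11.466, -8.914) knots.
Bearing = atan2(-11.47, -8.91) = 232.14° clockwise from north.

232°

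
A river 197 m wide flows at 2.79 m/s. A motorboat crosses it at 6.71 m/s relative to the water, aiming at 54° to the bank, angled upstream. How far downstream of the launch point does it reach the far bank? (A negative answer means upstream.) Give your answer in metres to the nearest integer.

Perpendicular speed = 5.429 m/s; crossing time = 197 / 5.429 = 36.290 s.
Net downstream speed = -1.154 m/s.
Drift = -1.154 × 36.290 = -41.880 m (upstream).

-42 m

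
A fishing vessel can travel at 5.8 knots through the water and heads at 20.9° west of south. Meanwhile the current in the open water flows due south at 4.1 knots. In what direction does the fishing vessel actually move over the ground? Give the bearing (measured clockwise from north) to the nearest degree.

Taking east as x and north as y: velocity relative to the water = (-2.069, -5.418) knots; the water relative to ground = (0.000, -4.100) knots.
Velocity relative to ground = (-2.069, -5.418) + (0.000, -4.100) = (-2.069, -9.518) knots.
Bearing = atan2(-2.07, -9.52) = 192.26° clockwise from north.

192°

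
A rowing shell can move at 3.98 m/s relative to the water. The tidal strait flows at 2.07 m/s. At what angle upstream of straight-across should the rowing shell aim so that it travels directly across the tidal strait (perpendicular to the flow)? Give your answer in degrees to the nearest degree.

To cancel the current, the upstream component of the rowing shell's velocity must equal the flow: 3.98 sin θ = 2.07.
sin θ = 2.07 / 3.98 = 0.5201.
θ = arcsin(0.5201) = 31.339°.

31°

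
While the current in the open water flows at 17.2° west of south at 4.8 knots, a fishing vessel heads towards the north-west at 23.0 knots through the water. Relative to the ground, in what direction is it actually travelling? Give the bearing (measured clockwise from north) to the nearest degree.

Taking east as x and north as y: velocity relative to the water = (-16.263, 16.263) knots; the water relative to ground = (-1.419, -4.585) knots.
Velocity relative to ground = (-16.263, 16.263) + (-1.419, -4.585) = (-17.683, 11.678) knots.
Bearing = atan2(-17.68, 11.68) = 303.44° clockwise from north.

303°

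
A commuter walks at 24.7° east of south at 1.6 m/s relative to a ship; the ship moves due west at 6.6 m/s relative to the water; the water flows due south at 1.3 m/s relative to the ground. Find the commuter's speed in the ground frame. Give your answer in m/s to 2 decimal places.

In east/north components (m/s): commuter relative to ship = (0.669, -1.454); ship relative to water = (-6.600, 0.000); water relative to ground = (0.000, -1.300).
Sum = (-5.931, -2.754) m/s.
Speed = |(-5.931, -2.754)| = 6.539 m/s.

6.54 m/s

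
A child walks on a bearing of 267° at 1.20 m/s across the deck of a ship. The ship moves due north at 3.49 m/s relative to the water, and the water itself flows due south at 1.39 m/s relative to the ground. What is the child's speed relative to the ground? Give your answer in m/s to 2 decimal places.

2.36 m/s

In east/north components (m/s): child relative to ship = (-1.198, -0.063); ship relative to water = (0.000, 3.490); water relative to ground = (0.000, -1.390).
Sum = (-1.198, 2.037) m/s.
Speed = |(-1.198, 2.037)| = 2.364 m/s.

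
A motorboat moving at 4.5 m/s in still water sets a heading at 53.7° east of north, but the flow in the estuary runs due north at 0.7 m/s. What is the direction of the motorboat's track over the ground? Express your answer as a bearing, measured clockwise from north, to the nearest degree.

Taking east as x and north as y: velocity relative to the water = (3.627, 2.664) m/s; the water relative to ground = (0.000, 0.700) m/s.
Velocity relative to ground = (3.627, 2.664) + (0.000, 0.700) = (3.627, 3.364) m/s.
Bearing = atan2(3.63, 3.36) = 47.15° clockwise from north.

047°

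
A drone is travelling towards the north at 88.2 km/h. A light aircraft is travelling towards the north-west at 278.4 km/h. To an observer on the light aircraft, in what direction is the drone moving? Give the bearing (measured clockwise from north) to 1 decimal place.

Taking east as x and north as y: drone velocity = (0.000, 88.200) km/h; light aircraft velocity = (-196.859, 196.859) km/h.
Velocity of drone relative to light aircraft = (0.000, 88.200) − (-196.859, 196.859) = (196.859, -108.659) km/h.
Bearing = atan2(196.86, -108.66) = 118.90° clockwise from north.

118.9°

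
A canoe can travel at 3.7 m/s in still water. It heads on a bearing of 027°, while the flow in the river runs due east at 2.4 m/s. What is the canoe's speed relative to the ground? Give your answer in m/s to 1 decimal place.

5.2 m/s

Taking east as x and north as y: velocity relative to the water = (1.680, 3.297) m/s; the water relative to ground = (2.400, 0.000) m/s.
Velocity relative to ground = (1.680, 3.297) + (2.400, 0.000) = (4.080, 3.297) m/s.
Speed = |(4.080, 3.297)| = 5.245 m/s.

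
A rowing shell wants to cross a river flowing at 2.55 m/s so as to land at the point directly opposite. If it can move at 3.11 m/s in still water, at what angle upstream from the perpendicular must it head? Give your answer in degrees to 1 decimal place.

To cancel the current, the upstream component of the rowing shell's velocity must equal the flow: 3.11 sin θ = 2.55.
sin θ = 2.55 / 3.11 = 0.8199.
θ = arcsin(0.8199) = 55.078°.

55.1°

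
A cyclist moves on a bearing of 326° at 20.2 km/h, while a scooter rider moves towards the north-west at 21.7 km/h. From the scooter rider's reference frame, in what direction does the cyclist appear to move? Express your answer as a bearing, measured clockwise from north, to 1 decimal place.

070.9°

Taking east as x and north as y: cyclist velocity = (-11.296, 16.747) km/h; scooter rider velocity = (-15.344, 15.344) km/h.
Velocity of cyclist relative to scooter rider = (-11.296, 16.747) − (-15.344, 15.344) = (4.049, 1.402) km/h.
Bearing = atan2(4.05, 1.40) = 70.89° clockwise from north.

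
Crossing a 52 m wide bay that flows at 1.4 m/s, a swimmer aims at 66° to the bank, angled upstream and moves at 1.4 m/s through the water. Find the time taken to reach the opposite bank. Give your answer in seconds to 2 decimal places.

40.66 s

The component of the swimmer's velocity perpendicular to the bank is 1.4 × sin 66° = 1.279 m/s.
The flow acts along the bank and has no component across it.
Time = 52 / 1.279 = 40.658 s.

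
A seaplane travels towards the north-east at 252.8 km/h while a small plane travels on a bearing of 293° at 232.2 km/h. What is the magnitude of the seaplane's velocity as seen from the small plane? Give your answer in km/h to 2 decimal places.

Taking east as x and north as y: seaplane velocity = (178.757, 178.757) km/h; small plane velocity = (-213.741, 90.728) km/h.
Velocity of seaplane relative to small plane = (178.757, 178.757) − (-213.741, 90.728) = (392.498, 88.029) km/h.
Magnitude = |(392.498, 88.029)| = 402.248 km/h.

402.25 km/h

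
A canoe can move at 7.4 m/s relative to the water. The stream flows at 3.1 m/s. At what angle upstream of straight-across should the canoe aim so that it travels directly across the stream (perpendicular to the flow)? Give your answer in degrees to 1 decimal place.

To cancel the current, the upstream component of the canoe's velocity must equal the flow: 7.4 sin θ = 3.1.
sin θ = 3.1 / 7.4 = 0.4189.
θ = arcsin(0.4189) = 24.766°.

24.8°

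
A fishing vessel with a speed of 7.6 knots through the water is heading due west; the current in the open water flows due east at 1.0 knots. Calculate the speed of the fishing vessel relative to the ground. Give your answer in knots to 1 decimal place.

Taking east as x and north as y: velocity relative to the water = (-7.600, 0.000) knots; the water relative to ground = (1.000, 0.000) knots.
Velocity relative to ground = (-7.600, 0.000) + (1.000, 0.000) = (-6.600, 0.000) knots.
Speed = |(-6.600, 0.000)| = 6.600 knots.

6.6 knots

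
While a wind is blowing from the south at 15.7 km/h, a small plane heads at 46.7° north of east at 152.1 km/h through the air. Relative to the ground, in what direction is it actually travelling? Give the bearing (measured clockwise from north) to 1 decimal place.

Taking east as x and north as y: velocity relative to the air = (104.313, 110.694) km/h; the air relative to ground = (0.000, 15.700) km/h.
Velocity relative to ground = (104.313, 110.694) + (0.000, 15.700) = (104.313, 126.394) km/h.
Bearing = atan2(104.31, 126.39) = 39.53° clockwise from north.

039.5°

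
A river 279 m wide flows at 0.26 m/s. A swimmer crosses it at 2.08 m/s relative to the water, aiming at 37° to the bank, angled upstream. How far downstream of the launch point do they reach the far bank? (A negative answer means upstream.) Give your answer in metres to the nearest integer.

-312 m

Perpendicular speed = 1.252 m/s; crossing time = 279 / 1.252 = 222.883 s.
Net downstream speed = -1.401 m/s.
Drift = -1.401 × 222.883 = -312.296 m (upstream).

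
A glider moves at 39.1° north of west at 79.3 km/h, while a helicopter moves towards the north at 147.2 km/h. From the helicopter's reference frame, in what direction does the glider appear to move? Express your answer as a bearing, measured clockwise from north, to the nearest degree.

Taking east as x and north as y: glider velocity = (-61.540, 50.013) km/h; helicopter velocity = (0.000, 147.200) km/h.
Velocity of glider relative to helicopter = (-61.540, 50.013) − (0.000, 147.200) = (-61.540, -97.187) km/h.
Bearing = atan2(-61.54, -97.19) = 212.34° clockwise from north.

212°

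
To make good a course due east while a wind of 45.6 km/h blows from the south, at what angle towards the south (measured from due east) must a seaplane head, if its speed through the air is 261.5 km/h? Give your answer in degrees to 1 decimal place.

The wind pushes perpendicular to the desired track; the heading must have a component into the wind equal to 45.6 km/h: 261.5 sin θ = 45.6.
sin θ = 0.1744, so θ = 10.042°.

10.0°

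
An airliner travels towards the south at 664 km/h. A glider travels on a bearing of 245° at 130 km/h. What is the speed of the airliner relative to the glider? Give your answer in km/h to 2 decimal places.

620.35 km/h

Taking east as x and north as y: airliner velocity = (0.000, -664.000) km/h; glider velocity = (-117.820, -54.940) km/h.
Velocity of airliner relative to glider = (0.000, -664.000) − (-117.820, -54.940) = (117.820, -609.060) km/h.
Magnitude = |(117.820, -609.060)| = 620.351 km/h.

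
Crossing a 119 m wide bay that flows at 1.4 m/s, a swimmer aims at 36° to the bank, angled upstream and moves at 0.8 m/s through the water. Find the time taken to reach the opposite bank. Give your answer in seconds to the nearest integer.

253 s

The component of the swimmer's velocity perpendicular to the bank is 0.8 × sin 36° = 0.470 m/s.
Only the cross-stream component determines the crossing time; the current contributes nothing perpendicular to the bank.
Time = 119 / 0.470 = 253.069 s.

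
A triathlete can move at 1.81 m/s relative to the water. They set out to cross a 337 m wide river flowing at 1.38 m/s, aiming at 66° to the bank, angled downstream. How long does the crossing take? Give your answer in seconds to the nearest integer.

The component of the triathlete's velocity perpendicular to the bank is 1.81 × sin 66° = 1.654 m/s.
The flow acts along the bank and has no component across it.
Time = 337 / 1.654 = 203.808 s.

204 s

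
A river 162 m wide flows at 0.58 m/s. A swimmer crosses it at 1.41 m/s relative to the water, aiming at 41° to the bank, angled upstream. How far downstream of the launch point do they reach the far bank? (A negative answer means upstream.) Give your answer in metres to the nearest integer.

-85 m

Perpendicular speed = 0.925 m/s; crossing time = 162 / 0.925 = 175.127 s.
Net downstream speed = -0.484 m/s.
Drift = -0.484 × 175.127 = -84.786 m (upstream).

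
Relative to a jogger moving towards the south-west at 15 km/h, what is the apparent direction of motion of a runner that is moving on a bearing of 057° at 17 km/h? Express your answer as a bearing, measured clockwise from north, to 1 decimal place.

051.4°

Taking east as x and north as y: runner velocity = (14.257, 9.259) km/h; jogger velocity = (-10.607, -10.607) km/h.
Velocity of runner relative to jogger = (14.257, 9.259) − (-10.607, -10.607) = (24.864, 19.865) km/h.
Bearing = atan2(24.86, 19.87) = 51.38° clockwise from north.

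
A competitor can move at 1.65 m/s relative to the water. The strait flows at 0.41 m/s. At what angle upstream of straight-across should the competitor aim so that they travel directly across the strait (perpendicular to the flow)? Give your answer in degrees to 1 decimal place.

To cancel the current, the upstream component of the competitor's velocity must equal the flow: 1.65 sin θ = 0.41.
sin θ = 0.41 / 1.65 = 0.2485.
θ = arcsin(0.2485) = 14.388°.

14.4°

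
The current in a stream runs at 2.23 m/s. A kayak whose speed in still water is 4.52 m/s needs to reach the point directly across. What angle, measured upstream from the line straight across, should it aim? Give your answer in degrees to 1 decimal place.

To cancel the current, the upstream component of the kayak's velocity must equal the flow: 4.52 sin θ = 2.23.
sin θ = 2.23 / 4.52 = 0.4934.
θ = arcsin(0.4934) = 29.562°.

29.6°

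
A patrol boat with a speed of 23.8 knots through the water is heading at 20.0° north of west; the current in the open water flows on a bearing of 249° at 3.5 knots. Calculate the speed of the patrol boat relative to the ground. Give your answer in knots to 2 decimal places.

26.54 knots

Taking east as x and north as y: velocity relative to the water = (-22.365, 8.140) knots; the water relative to ground = (-3.268, -1.254) knots.
Velocity relative to ground = (-22.365, 8.140) + (-3.268, -1.254) = (-25.632, 6.886) knots.
Speed = |(-25.632, 6.886)| = 26.541 knots.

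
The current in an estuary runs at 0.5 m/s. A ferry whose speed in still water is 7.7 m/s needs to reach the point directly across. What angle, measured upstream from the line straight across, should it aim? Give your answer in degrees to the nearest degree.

4°

To cancel the current, the upstream component of the ferry's velocity must equal the flow: 7.7 sin θ = 0.5.
sin θ = 0.5 / 7.7 = 0.0649.
θ = arcsin(0.0649) = 3.723°.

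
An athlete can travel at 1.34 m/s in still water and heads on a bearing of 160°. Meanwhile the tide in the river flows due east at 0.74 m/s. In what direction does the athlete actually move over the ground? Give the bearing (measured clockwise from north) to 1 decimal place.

Taking east as x and north as y: velocity relative to the water = (0.458, -1.259) m/s; the water relative to ground = (0.740, 0.000) m/s.
Velocity relative to ground = (0.458, -1.259) + (0.740, 0.000) = (1.198, -1.259) m/s.
Bearing = atan2(1.20, -1.26) = 136.42° clockwise from north.

136.4°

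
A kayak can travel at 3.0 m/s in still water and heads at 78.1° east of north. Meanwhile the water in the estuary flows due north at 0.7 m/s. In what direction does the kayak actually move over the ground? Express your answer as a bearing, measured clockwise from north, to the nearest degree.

066°

Taking east as x and north as y: velocity relative to the water = (2.936, 0.619) m/s; the water relative to ground = (0.000, 0.700) m/s.
Velocity relative to ground = (2.936, 0.619) + (0.000, 0.700) = (2.936, 1.319) m/s.
Bearing = atan2(2.94, 1.32) = 65.81° clockwise from north.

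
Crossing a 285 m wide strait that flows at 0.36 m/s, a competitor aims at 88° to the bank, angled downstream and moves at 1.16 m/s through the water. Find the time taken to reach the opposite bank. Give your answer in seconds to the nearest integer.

The component of the competitor's velocity perpendicular to the bank is 1.16 × sin 88° = 1.159 m/s.
The flow acts along the bank and has no component across it.
Time = 285 / 1.159 = 245.839 s.

246 s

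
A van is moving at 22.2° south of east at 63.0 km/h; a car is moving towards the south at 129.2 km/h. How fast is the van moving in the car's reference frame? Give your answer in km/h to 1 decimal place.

120.5 km/h

Taking east as x and north as y: van velocity = (58.330, -23.804) km/h; car velocity = (0.000, -129.200) km/h.
Velocity of van relative to car = (58.330, -23.804) − (0.000, -129.200) = (58.330, 105.396) km/h.
Magnitude = |(58.330, 105.396)| = 120.460 km/h.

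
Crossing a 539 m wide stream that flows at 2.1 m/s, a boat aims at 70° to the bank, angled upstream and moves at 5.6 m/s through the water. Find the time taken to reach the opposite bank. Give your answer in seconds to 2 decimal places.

102.43 s

The component of the boat's velocity perpendicular to the bank is 5.6 × sin 70° = 5.262 m/s.
The flow acts along the bank and has no component across it.
Time = 539 / 5.262 = 102.427 s.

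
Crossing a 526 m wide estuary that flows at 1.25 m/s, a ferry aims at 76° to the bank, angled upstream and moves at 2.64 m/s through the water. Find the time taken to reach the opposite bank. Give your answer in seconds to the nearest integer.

The component of the ferry's velocity perpendicular to the bank is 2.64 × sin 76° = 2.562 m/s.
The current is parallel to the bank, so it does not affect the crossing time.
Time = 526 / 2.562 = 205.342 s.

205 s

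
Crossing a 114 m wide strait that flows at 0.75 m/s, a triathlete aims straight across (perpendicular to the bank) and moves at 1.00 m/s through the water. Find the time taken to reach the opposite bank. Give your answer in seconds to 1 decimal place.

The component of the triathlete's velocity perpendicular to the bank is 1.00 m/s.
The current is parallel to the bank, so it does not affect the crossing time.
Time = 114 / 1.000 = 114.000 s.

114.0 s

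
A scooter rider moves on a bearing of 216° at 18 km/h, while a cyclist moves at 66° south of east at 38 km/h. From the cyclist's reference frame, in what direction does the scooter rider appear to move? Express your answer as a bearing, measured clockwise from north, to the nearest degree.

Taking east as x and north as y: scooter rider velocity = (-10.580, -14.562) km/h; cyclist velocity = (15.456, -34.715) km/h.
Velocity of scooter rider relative to cyclist = (-10.580, -14.562) − (15.456, -34.715) = (-26.036, 20.152) km/h.
Bearing = atan2(-26.04, 20.15) = 307.74° clockwise from north.

308°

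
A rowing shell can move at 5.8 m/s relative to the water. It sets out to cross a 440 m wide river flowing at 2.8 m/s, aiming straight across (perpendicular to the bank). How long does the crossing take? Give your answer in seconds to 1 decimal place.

The component of the rowing shell's velocity perpendicular to the bank is 5.8 m/s.
The flow acts along the bank and has no component across it.
Time = 440 / 5.800 = 75.862 s.

75.9 s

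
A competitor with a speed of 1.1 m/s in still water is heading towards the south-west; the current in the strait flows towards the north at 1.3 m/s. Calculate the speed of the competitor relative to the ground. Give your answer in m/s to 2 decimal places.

Taking east as x and north as y: velocity relative to the water = (-0.778, -0.778) m/s; the water relative to ground = (0.000, 1.300) m/s.
Velocity relative to ground = (-0.778, -0.778) + (0.000, 1.300) = (-0.778, 0.522) m/s.
Speed = |(-0.778, 0.522)| = 0.937 m/s.

0.94 m/s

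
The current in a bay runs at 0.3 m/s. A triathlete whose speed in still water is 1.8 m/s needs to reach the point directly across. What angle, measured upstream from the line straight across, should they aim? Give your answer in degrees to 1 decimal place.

To cancel the current, the upstream component of the triathlete's velocity must equal the flow: 1.8 sin θ = 0.3.
sin θ = 0.3 / 1.8 = 0.1667.
θ = arcsin(0.1667) = 9.594°.

9.6°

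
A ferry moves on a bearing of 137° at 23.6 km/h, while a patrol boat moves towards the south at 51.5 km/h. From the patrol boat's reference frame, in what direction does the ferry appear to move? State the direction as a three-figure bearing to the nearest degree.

025°

Taking east as x and north as y: ferry velocity = (16.095, -17.260) km/h; patrol boat velocity = (0.000, -51.500) km/h.
Velocity of ferry relative to patrol boat = (16.095, -17.260) − (0.000, -51.500) = (16.095, 34.240) km/h.
Bearing = atan2(16.10, 34.24) = 25.18° clockwise from north.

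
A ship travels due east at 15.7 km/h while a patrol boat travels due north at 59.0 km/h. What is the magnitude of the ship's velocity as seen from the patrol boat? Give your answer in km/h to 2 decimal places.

Taking east as x and north as y: ship velocity = (15.700, 0.000) km/h; patrol boat velocity = (0.000, 59.000) km/h.
Velocity of ship relative to patrol boat = (15.700, 0.000) − (0.000, 59.000) = (15.700, -59.000) km/h.
Magnitude = |(15.700, -59.000)| = 61.053 km/h.

61.05 km/h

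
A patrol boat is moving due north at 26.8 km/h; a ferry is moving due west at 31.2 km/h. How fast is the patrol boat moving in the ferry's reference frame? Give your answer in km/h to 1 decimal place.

Taking east as x and north as y: patrol boat velocity = (0.000, 26.800) km/h; ferry velocity = (-31.200, 0.000) km/h.
Velocity of patrol boat relative to ferry = (0.000, 26.800) − (-31.200, 0.000) = (31.200, 26.800) km/h.
Magnitude = |(31.200, 26.800)| = 41.130 km/h.

41.1 km/h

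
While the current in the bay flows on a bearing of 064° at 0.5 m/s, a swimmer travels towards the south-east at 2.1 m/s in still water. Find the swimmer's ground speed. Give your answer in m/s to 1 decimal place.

Taking east as x and north as y: velocity relative to the water = (1.485, -1.485) m/s; the water relative to ground = (0.449, 0.219) m/s.
Velocity relative to ground = (1.485, -1.485) + (0.449, 0.219) = (1.934, -1.266) m/s.
Speed = |(1.934, -1.266)| = 2.312 m/s.

2.3 m/s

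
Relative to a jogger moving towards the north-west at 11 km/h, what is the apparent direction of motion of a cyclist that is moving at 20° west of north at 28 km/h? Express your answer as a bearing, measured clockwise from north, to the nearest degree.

Taking east as x and north as y: cyclist velocity = (-9.577, 26.311) km/h; jogger velocity = (-7.778, 7.778) km/h.
Velocity of cyclist relative to jogger = (-9.577, 26.311) − (-7.778, 7.778) = (-1.798, 18.533) km/h.
Bearing = atan2(-1.80, 18.53) = 354.46° clockwise from north.

354°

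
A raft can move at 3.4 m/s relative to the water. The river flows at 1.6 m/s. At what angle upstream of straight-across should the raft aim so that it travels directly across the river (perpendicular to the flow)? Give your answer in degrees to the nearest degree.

28°

To cancel the current, the upstream component of the raft's velocity must equal the flow: 3.4 sin θ = 1.6.
sin θ = 1.6 / 3.4 = 0.4706.
θ = arcsin(0.4706) = 28.072°.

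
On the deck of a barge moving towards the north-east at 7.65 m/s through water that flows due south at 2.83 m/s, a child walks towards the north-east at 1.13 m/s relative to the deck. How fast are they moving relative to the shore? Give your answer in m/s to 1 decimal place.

7.1 m/s

In east/north components (m/s): child relative to barge = (0.799, 0.799); barge relative to water = (5.409, 5.409); water relative to ground = (0.000, -2.830).
Sum = (6.208, 3.378) m/s.
Speed = |(6.208, 3.378)| = 7.068 m/s.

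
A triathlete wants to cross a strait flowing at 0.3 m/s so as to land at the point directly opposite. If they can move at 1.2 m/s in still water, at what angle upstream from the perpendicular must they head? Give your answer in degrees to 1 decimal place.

14.5°

To cancel the current, the upstream component of the triathlete's velocity must equal the flow: 1.2 sin θ = 0.3.
sin θ = 0.3 / 1.2 = 0.2500.
θ = arcsin(0.2500) = 14.478°.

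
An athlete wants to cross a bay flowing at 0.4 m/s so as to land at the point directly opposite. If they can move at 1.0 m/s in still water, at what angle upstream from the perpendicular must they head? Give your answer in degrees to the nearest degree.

24°

To cancel the current, the upstream component of the athlete's velocity must equal the flow: 1.0 sin θ = 0.4.
sin θ = 0.4 / 1.0 = 0.4000.
θ = arcsin(0.4000) = 23.578°.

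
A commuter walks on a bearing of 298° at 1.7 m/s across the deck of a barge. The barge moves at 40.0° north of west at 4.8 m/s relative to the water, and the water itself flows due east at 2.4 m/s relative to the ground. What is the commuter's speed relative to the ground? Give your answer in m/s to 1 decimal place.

In east/north components (m/s): commuter relative to barge = (-1.501, 0.798); barge relative to water = (-3.677, 3.085); water relative to ground = (2.400, 0.000).
Sum = (-2.778, 3.883) m/s.
Speed = |(-2.778, 3.883)| = 4.775 m/s.

4.8 m/s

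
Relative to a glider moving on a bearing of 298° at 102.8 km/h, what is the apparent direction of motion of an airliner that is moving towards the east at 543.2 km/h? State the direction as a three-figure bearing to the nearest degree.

094°

Taking east as x and north as y: airliner velocity = (543.200, 0.000) km/h; glider velocity = (-90.767, 48.262) km/h.
Velocity of airliner relative to glider = (543.200, 0.000) − (-90.767, 48.262) = (633.967, -48.262) km/h.
Bearing = atan2(633.97, -48.26) = 94.35° clockwise from north.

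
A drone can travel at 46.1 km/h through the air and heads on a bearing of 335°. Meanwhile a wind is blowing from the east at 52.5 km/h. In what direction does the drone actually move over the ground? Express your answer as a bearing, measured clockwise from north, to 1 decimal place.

300.1°

Taking east as x and north as y: velocity relative to the air = (-19.483, 41.781) km/h; the air relative to ground = (-52.500, 0.000) km/h.
Velocity relative to ground = (-19.483, 41.781) + (-52.500, 0.000) = (-71.983, 41.781) km/h.
Bearing = atan2(-71.98, 41.78) = 300.13° clockwise from north.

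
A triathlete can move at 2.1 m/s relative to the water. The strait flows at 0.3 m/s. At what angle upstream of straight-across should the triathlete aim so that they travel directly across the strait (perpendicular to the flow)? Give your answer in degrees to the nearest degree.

8°

To cancel the current, the upstream component of the triathlete's velocity must equal the flow: 2.1 sin θ = 0.3.
sin θ = 0.3 / 2.1 = 0.1429.
θ = arcsin(0.1429) = 8.213°.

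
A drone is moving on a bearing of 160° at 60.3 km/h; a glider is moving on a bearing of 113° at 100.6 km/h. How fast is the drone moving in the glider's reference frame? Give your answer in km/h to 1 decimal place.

74.0 km/h

Taking east as x and north as y: drone velocity = (20.624, -56.663) km/h; glider velocity = (92.603, -39.308) km/h.
Velocity of drone relative to glider = (20.624, -56.663) − (92.603, -39.308) = (-71.979, -17.356) km/h.
Magnitude = |(-71.979, -17.356)| = 74.042 km/h.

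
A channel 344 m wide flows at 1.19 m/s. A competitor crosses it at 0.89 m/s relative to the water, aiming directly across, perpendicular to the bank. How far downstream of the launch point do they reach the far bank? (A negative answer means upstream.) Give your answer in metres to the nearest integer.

Perpendicular speed = 0.890 m/s; crossing time = 344 / 0.890 = 386.517 s.
Net downstream speed = 1.190 m/s.
Drift = 1.190 × 386.517 = 459.955 m (downstream).

460 m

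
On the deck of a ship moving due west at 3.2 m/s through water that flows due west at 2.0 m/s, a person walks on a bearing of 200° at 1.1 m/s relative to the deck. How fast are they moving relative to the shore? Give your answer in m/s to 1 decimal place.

In east/north components (m/s): person relative to ship = (-0.376, -1.034); ship relative to water = (-3.200, 0.000); water relative to ground = (-2.000, 0.000).
Sum = (-5.576, -1.034) m/s.
Speed = |(-5.576, -1.034)| = 5.671 m/s.

5.7 m/s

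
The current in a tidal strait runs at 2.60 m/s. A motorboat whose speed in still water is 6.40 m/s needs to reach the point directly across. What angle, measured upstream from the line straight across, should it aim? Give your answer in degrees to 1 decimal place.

24.0°

To cancel the current, the upstream component of the motorboat's velocity must equal the flow: 6.40 sin θ = 2.60.
sin θ = 2.60 / 6.40 = 0.4062.
θ = arcsin(0.4062) = 23.969°.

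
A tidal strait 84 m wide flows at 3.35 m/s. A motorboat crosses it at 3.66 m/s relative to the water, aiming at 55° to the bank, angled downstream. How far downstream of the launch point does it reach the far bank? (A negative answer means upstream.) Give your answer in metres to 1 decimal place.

152.7 m

Perpendicular speed = 2.998 m/s; crossing time = 84 / 2.998 = 28.018 s.
Net downstream speed = 5.449 m/s.
Drift = 5.449 × 28.018 = 152.677 m (downstream).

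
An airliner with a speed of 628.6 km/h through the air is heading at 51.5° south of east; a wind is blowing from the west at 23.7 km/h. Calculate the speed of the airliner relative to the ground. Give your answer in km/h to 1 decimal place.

Taking east as x and north as y: velocity relative to the air = (391.313, -491.947) km/h; the air relative to ground = (23.700, 0.000) km/h.
Velocity relative to ground = (391.313, -491.947) + (23.700, 0.000) = (415.013, -491.947) km/h.
Speed = |(415.013, -491.947)| = 643.621 km/h.

643.6 km/h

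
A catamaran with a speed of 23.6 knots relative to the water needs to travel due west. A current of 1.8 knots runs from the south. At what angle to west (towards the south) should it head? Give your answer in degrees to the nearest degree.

4°

The current pushes perpendicular to the desired track; the heading must have a component into the current equal to 1.8 knots: 23.6 sin θ = 1.8.
sin θ = 0.0763, so θ = 4.374°.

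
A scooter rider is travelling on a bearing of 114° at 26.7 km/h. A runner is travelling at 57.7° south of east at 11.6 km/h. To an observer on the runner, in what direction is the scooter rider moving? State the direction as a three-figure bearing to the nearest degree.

Taking east as x and north as y: scooter rider velocity = (24.392, -10.860) km/h; runner velocity = (6.198, -9.805) km/h.
Velocity of scooter rider relative to runner = (24.392, -10.860) − (6.198, -9.805) = (18.193, -1.055) km/h.
Bearing = atan2(18.19, -1.05) = 93.32° clockwise from north.

093°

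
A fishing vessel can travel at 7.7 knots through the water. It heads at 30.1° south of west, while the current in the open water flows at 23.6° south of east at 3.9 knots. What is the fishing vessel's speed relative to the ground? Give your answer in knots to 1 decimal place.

Taking east as x and north as y: velocity relative to the water = (-6.662, -3.862) knots; the water relative to ground = (3.574, -1.561) knots.
Velocity relative to ground = (-6.662, -3.862) + (3.574, -1.561) = (-3.088, -5.423) knots.
Speed = |(-3.088, -5.423)| = 6.240 knots.

6.2 knots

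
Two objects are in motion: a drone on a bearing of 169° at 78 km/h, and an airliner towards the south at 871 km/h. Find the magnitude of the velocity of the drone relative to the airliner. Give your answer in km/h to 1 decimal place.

794.6 km/h

Taking east as x and north as y: drone velocity = (14.883, -76.567) km/h; airliner velocity = (0.000, -871.000) km/h.
Velocity of drone relative to airliner = (14.883, -76.567) − (0.000, -871.000) = (14.883, 794.433) km/h.
Magnitude = |(14.883, 794.433)| = 794.572 km/h.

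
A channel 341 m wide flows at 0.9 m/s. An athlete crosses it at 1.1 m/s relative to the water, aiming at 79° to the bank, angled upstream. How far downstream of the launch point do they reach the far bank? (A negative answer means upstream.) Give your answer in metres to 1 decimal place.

217.9 m

Perpendicular speed = 1.080 m/s; crossing time = 341 / 1.080 = 315.802 s.
Net downstream speed = 0.690 m/s.
Drift = 0.690 × 315.802 = 217.938 m (downstream).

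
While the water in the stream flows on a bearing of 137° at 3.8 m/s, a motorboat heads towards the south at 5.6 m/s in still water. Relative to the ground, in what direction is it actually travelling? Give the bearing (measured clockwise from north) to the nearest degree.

Taking east as x and north as y: velocity relative to the water = (0.000, -5.600) m/s; the water relative to ground = (2.592, -2.779) m/s.
Velocity relative to ground = (0.000, -5.600) + (2.592, -2.779) = (2.592, -8.379) m/s.
Bearing = atan2(2.59, -8.38) = 162.81° clockwise from north.

163°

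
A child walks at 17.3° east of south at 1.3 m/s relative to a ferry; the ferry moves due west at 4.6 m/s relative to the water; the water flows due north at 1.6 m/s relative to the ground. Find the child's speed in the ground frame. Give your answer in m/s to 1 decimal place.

4.2 m/s

In east/north components (m/s): child relative to ferry = (0.387, -1.241); ferry relative to water = (-4.600, 0.000); water relative to ground = (0.000, 1.600).
Sum = (-4.213, 0.359) m/s.
Speed = |(-4.213, 0.359)| = 4.229 m/s.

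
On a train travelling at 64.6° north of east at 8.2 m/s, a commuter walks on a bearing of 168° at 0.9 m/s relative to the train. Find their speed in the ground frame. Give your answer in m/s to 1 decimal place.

7.5 m/s

Taking east as x and north as y: train velocity = (3.517, 7.407) m/s; commuter velocity relative to train = (0.187, -0.880) m/s.
Velocity relative to ground = (3.517, 7.407) + (0.187, -0.880) = (3.704, 6.527) m/s.
Speed = |(3.704, 6.527)| = 7.505 m/s.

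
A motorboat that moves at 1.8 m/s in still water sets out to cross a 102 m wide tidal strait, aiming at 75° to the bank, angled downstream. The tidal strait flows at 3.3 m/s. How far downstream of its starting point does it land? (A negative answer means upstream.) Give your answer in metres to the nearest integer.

Perpendicular speed = 1.739 m/s; crossing time = 102 / 1.739 = 58.666 s.
Net downstream speed = 3.766 m/s.
Drift = 3.766 × 58.666 = 220.927 m (downstream).

221 m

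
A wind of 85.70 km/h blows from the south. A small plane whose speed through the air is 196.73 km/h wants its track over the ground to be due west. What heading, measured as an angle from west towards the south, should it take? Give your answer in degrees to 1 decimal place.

25.8°

The wind pushes perpendicular to the desired track; the heading must have a component into the wind equal to 85.70 km/h: 196.73 sin θ = 85.70.
sin θ = 0.4356, so θ = 25.825°.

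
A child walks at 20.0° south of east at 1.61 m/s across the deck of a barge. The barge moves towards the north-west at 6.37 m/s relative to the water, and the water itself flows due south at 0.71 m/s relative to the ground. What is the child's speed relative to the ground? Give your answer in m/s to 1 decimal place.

In east/north components (m/s): child relative to barge = (1.513, -0.551); barge relative to water = (-4.504, 4.504); water relative to ground = (0.000, -0.710).
Sum = (-2.991, 3.244) m/s.
Speed = |(-2.991, 3.244)| = 4.412 m/s.

4.4 m/s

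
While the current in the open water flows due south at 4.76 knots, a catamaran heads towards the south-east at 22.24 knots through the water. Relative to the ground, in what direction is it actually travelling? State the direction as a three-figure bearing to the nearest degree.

Taking east as x and north as y: velocity relative to the water = (15.726, -15.726) knots; the water relative to ground = (0.000, -4.760) knots.
Velocity relative to ground = (15.726, -15.726) + (0.000, -4.760) = (15.726, -20.486) knots.
Bearing = atan2(15.73, -20.49) = 142.49° clockwise from north.

142°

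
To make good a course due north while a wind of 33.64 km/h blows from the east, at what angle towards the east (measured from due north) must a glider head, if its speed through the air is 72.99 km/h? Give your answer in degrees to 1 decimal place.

27.4°

The wind pushes perpendicular to the desired track; the heading must have a component into the wind equal to 33.64 km/h: 72.99 sin θ = 33.64.
sin θ = 0.4609, so θ = 27.444°.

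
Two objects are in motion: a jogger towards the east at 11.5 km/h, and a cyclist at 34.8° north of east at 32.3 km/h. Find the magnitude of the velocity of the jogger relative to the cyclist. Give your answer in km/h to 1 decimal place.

23.8 km/h

Taking east as x and north as y: jogger velocity = (11.500, 0.000) km/h; cyclist velocity = (26.523, 18.434) km/h.
Velocity of jogger relative to cyclist = (11.500, 0.000) − (26.523, 18.434) = (-15.023, -18.434) km/h.
Magnitude = |(-15.023, -18.434)| = 23.780 km/h.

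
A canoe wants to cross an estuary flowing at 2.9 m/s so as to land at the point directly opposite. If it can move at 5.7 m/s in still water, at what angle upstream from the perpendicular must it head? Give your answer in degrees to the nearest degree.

31°

To cancel the current, the upstream component of the canoe's velocity must equal the flow: 5.7 sin θ = 2.9.
sin θ = 2.9 / 5.7 = 0.5088.
θ = arcsin(0.5088) = 30.582°.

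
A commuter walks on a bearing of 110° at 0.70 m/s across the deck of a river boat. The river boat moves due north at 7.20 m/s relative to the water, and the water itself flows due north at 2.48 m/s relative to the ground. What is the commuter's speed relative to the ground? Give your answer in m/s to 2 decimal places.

9.46 m/s

In east/north components (m/s): commuter relative to river boat = (0.658, -0.239); river boat relative to water = (0.000, 7.200); water relative to ground = (0.000, 2.480).
Sum = (0.658, 9.441) m/s.
Speed = |(0.658, 9.441)| = 9.463 m/s.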